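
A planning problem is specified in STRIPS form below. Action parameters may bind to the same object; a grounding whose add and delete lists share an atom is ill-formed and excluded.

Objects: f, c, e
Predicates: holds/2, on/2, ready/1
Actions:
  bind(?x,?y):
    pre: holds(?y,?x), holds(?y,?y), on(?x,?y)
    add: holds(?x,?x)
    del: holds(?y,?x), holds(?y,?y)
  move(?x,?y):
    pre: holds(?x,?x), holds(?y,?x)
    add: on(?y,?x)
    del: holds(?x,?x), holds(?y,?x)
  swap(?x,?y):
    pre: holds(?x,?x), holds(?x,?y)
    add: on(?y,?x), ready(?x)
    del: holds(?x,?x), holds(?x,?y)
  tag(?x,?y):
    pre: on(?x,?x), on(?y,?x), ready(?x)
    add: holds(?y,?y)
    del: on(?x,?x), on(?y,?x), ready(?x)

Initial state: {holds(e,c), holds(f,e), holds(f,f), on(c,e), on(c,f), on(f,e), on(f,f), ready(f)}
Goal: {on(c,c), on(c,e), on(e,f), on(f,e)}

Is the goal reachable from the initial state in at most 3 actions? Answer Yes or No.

1. swap(f,e)  →  {holds(e,c), on(c,e), on(c,f), on(e,f), on(f,e), on(f,f), ready(f)}
2. tag(f,c)  →  {holds(c,c), holds(e,c), on(c,e), on(e,f), on(f,e)}
3. move(c,c)  →  {holds(e,c), on(c,c), on(c,e), on(e,f), on(f,e)}
optimal plan length = 3; 3 ≤ 3

Yes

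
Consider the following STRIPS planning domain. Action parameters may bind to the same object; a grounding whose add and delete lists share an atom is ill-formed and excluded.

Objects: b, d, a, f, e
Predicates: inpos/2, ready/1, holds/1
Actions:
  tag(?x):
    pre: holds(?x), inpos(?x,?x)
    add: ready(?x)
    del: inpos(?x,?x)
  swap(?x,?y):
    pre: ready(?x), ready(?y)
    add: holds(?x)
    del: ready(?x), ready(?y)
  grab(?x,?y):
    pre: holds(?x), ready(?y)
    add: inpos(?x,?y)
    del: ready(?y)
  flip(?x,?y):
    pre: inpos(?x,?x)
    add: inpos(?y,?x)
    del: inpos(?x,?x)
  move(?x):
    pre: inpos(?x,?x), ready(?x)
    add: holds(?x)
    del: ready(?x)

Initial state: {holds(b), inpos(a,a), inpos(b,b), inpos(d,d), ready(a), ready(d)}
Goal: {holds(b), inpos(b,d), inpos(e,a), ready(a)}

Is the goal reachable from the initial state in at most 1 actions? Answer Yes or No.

1. grab(b,d)  →  {holds(b), inpos(a,a), inpos(b,b), inpos(b,d), inpos(d,d), ready(a)}
2. flip(a,e)  →  {holds(b), inpos(b,b), inpos(b,d), inpos(d,d), inpos(e,a), ready(a)}
optimal plan length = 2; 2 > 1

No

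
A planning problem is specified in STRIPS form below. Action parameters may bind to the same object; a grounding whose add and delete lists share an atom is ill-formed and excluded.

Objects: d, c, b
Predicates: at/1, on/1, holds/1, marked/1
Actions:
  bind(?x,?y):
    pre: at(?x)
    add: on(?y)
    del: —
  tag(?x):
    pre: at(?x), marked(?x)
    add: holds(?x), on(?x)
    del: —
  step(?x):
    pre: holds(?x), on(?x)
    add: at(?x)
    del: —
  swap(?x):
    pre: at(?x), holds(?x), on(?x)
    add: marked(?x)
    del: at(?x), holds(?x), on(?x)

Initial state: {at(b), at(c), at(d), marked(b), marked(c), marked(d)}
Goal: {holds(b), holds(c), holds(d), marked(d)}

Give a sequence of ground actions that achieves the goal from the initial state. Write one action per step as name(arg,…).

tag(d); tag(c); tag(b)

1. tag(d)  →  {at(b), at(c), at(d), holds(d), marked(b), marked(c), marked(d), on(d)}
2. tag(c)  →  {at(b), at(c), at(d), holds(c), holds(d), marked(b), marked(c), marked(d), on(c), on(d)}
3. tag(b)  →  {at(b), at(c), at(d), holds(b), holds(c), holds(d), marked(b), marked(c), marked(d), on(b), on(c), on(d)}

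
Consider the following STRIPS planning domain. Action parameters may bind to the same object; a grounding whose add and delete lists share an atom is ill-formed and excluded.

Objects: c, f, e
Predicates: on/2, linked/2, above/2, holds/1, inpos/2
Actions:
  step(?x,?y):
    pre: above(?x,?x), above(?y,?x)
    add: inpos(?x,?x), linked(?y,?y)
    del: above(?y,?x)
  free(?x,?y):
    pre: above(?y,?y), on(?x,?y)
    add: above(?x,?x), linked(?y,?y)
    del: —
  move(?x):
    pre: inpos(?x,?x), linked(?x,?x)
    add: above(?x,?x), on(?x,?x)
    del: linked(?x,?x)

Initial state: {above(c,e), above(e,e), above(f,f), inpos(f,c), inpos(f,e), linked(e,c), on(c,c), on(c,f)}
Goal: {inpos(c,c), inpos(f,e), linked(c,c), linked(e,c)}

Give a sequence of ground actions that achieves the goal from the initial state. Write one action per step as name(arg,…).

free(c,f); step(c,c)

1. free(c,f)  →  {above(c,c), above(c,e), above(e,e), above(f,f), inpos(f,c), inpos(f,e), linked(e,c), linked(f,f), on(c,c), on(c,f)}
2. step(c,c)  →  {above(c,e), above(e,e), above(f,f), inpos(c,c), inpos(f,c), inpos(f,e), linked(c,c), linked(e,c), linked(f,f), on(c,c), on(c,f)}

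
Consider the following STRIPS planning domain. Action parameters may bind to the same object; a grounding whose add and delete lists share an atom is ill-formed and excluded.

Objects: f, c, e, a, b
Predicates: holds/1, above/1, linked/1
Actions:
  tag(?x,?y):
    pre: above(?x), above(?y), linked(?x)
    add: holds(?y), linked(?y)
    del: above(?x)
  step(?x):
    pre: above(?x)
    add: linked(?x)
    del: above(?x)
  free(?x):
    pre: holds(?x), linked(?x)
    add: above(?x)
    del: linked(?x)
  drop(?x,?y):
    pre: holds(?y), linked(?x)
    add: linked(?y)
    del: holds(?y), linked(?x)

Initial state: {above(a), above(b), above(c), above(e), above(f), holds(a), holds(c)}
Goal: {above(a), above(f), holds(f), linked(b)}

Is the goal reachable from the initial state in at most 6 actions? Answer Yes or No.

1. step(e)  →  {above(a), above(b), above(c), above(f), holds(a), holds(c), linked(e)}
2. step(b)  →  {above(a), above(c), above(f), holds(a), holds(c), linked(b), linked(e)}
3. drop(e,c)  →  {above(a), above(c), above(f), holds(a), linked(b), linked(c)}
4. tag(c,f)  →  {above(a), above(f), holds(a), holds(f), linked(b), linked(c), linked(f)}
optimal plan length = 4; 4 ≤ 6

Yes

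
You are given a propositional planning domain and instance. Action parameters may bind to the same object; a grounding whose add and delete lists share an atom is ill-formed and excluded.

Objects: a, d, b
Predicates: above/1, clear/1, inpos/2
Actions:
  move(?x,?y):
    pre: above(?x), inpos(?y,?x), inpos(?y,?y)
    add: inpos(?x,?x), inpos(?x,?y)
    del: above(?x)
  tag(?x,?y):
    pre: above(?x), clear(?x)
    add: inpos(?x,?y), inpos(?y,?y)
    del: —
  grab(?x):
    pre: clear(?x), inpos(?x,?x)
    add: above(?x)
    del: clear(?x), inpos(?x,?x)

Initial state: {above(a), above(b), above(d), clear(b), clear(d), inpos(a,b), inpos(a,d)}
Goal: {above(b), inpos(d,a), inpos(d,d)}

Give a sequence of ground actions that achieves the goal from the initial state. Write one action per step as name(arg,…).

tag(d,a); move(d,a)

1. tag(d,a)  →  {above(a), above(b), above(d), clear(b), clear(d), inpos(a,a), inpos(a,b), inpos(a,d), inpos(d,a)}
2. move(d,a)  →  {above(a), above(b), clear(b), clear(d), inpos(a,a), inpos(a,b), inpos(a,d), inpos(d,a), inpos(d,d)}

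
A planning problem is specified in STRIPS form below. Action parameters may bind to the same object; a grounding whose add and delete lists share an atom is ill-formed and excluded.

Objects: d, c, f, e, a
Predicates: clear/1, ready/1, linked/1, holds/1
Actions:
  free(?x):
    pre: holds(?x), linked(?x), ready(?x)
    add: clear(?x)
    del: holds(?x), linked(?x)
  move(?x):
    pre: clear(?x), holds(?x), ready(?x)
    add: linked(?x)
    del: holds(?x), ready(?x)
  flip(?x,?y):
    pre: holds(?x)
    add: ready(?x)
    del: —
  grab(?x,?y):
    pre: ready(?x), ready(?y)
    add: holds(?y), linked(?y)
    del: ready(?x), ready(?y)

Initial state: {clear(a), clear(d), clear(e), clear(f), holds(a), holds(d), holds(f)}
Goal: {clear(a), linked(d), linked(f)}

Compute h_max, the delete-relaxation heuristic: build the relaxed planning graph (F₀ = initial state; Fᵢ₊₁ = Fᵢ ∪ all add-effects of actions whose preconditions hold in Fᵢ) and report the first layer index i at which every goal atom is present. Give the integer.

F0 = init (7 atoms)
F1 = F0 ∪ {ready(a), ready(d), ready(f)}  (10 atoms)
F2 = F1 ∪ {linked(a), linked(d), linked(f)}  (13 atoms)
goal ⊆ F2  ⇒  h_max = 2

2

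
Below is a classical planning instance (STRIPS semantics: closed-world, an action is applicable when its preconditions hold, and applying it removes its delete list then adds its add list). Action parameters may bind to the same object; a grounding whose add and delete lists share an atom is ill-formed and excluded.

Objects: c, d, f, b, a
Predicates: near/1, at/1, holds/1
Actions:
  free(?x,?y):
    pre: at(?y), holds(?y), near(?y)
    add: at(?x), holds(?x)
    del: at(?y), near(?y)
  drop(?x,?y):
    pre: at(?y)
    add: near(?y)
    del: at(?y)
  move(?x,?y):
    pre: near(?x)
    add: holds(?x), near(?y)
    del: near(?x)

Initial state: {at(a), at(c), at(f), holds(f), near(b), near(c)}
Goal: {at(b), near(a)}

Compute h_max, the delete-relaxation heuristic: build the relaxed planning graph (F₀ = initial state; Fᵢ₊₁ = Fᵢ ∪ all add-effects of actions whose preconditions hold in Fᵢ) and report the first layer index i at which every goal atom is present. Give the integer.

2

F0 = init (6 atoms)
F1 = F0 ∪ {holds(b), holds(c), near(a), near(d), near(f)}  (11 atoms)
F2 = F1 ∪ {at(b), at(d), holds(a), holds(d)}  (15 atoms)
goal ⊆ F2  ⇒  h_max = 2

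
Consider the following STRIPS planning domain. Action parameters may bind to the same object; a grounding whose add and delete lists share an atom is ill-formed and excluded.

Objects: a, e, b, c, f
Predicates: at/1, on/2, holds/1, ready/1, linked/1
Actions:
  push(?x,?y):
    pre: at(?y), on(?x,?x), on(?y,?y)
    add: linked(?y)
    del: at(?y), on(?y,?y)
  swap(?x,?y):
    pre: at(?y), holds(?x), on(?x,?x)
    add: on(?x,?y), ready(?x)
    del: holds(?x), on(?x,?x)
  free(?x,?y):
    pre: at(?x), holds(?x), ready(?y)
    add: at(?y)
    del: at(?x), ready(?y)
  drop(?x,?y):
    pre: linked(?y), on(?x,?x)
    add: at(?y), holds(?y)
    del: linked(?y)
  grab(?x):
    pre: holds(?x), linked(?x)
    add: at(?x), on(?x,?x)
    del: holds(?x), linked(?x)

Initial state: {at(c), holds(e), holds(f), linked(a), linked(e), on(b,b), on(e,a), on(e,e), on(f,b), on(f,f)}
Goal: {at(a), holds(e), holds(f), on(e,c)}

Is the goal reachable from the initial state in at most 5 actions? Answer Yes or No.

Yes

1. swap(e,c)  →  {at(c), holds(f), linked(a), linked(e), on(b,b), on(e,a), on(e,c), on(f,b), on(f,f), ready(e)}
2. drop(b,a)  →  {at(a), at(c), holds(a), holds(f), linked(e), on(b,b), on(e,a), on(e,c), on(f,b), on(f,f), ready(e)}
3. drop(b,e)  →  {at(a), at(c), at(e), holds(a), holds(e), holds(f), on(b,b), on(e,a), on(e,c), on(f,b), on(f,f), ready(e)}
optimal plan length = 3; 3 ≤ 5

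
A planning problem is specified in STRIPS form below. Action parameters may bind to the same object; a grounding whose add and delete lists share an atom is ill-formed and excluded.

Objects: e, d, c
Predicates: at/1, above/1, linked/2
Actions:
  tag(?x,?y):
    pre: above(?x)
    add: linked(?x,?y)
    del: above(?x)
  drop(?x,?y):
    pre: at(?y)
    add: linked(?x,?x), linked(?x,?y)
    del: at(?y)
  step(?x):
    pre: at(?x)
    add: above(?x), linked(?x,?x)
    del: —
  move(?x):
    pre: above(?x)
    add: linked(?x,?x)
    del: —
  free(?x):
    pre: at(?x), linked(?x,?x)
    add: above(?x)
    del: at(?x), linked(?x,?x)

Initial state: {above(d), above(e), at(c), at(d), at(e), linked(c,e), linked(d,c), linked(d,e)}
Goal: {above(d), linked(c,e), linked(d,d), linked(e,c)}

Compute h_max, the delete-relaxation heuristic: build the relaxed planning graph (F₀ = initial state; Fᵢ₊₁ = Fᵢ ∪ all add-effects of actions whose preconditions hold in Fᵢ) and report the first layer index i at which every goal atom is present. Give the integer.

F0 = init (8 atoms)
F1 = F0 ∪ {above(c), linked(c,c), linked(c,d), linked(d,d), linked(e,c), linked(e,d), linked(e,e)}  (15 atoms)
goal ⊆ F1  ⇒  h_max = 1

1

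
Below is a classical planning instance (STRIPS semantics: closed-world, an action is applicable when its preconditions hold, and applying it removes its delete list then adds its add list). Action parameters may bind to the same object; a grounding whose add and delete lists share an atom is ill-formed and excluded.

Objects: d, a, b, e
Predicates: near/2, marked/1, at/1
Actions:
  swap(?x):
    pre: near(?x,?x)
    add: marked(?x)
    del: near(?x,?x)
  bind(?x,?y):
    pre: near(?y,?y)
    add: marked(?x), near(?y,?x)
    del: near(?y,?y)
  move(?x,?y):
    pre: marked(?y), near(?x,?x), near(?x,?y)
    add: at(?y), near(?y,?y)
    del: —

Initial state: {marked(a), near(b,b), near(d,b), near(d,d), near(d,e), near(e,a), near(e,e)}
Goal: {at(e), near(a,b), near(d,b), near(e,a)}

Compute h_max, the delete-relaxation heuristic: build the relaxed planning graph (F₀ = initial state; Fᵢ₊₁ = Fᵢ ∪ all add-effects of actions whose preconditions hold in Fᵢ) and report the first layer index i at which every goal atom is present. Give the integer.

F0 = init (7 atoms)
F1 = F0 ∪ {at(a), marked(b), marked(d), marked(e), near(a,a), near(b,a), near(b,d), near(b,e), near(d,a), near(e,b), near(e,d)}  (18 atoms)
F2 = F1 ∪ {at(b), at(d), at(e), near(a,b), near(a,d), near(a,e)}  (24 atoms)
goal ⊆ F2  ⇒  h_max = 2

2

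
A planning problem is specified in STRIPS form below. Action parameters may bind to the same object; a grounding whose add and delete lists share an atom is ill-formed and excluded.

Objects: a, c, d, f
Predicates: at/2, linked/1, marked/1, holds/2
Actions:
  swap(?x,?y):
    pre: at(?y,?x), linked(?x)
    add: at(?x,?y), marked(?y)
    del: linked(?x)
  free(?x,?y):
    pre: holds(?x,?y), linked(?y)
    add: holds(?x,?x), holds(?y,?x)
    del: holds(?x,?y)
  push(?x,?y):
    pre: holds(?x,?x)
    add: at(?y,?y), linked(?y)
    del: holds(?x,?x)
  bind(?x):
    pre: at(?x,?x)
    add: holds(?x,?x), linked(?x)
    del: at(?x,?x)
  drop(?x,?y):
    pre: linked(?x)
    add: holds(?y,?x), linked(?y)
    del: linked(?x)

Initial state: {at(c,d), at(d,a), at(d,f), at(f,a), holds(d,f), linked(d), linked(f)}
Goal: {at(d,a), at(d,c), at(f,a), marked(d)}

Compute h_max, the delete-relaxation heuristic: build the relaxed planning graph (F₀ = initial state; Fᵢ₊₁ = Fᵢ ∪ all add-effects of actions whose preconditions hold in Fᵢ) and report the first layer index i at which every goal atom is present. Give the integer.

F0 = init (7 atoms)
F1 = F0 ∪ {at(d,c), at(f,d), holds(a,d), holds(a,f), holds(c,d), holds(c,f), holds(d,d), holds(f,d), linked(a), linked(c), marked(c), marked(d)}  (19 atoms)
goal ⊆ F1  ⇒  h_max = 1

1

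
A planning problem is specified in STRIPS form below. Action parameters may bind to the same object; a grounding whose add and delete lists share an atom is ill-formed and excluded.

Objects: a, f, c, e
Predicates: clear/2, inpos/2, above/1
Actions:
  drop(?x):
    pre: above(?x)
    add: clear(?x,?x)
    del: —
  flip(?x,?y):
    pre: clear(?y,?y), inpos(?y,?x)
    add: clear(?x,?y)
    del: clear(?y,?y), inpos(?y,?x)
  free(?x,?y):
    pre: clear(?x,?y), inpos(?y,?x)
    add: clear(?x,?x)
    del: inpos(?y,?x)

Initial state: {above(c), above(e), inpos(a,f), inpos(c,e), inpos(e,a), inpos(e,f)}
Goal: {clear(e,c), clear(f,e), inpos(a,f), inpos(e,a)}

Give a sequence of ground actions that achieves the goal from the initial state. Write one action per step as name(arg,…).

drop(c); drop(e); flip(f,e); flip(e,c)

1. drop(c)  →  {above(c), above(e), clear(c,c), inpos(a,f), inpos(c,e), inpos(e,a), inpos(e,f)}
2. drop(e)  →  {above(c), above(e), clear(c,c), clear(e,e), inpos(a,f), inpos(c,e), inpos(e,a), inpos(e,f)}
3. flip(f,e)  →  {above(c), above(e), clear(c,c), clear(f,e), inpos(a,f), inpos(c,e), inpos(e,a)}
4. flip(e,c)  →  {above(c), above(e), clear(e,c), clear(f,e), inpos(a,f), inpos(e,a)}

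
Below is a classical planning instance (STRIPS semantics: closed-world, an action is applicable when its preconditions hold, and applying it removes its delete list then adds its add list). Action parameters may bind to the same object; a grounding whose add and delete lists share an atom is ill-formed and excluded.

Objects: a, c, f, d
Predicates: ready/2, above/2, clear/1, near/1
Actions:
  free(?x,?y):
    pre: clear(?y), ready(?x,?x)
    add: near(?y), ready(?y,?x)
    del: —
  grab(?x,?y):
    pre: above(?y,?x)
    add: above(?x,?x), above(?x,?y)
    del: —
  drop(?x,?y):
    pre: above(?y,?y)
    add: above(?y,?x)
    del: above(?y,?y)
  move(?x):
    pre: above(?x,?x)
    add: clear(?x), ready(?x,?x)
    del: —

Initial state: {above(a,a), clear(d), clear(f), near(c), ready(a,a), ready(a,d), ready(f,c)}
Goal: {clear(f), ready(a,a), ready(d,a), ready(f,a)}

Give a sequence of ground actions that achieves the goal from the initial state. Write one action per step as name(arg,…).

1. free(a,f)  →  {above(a,a), clear(d), clear(f), near(c), near(f), ready(a,a), ready(a,d), ready(f,a), ready(f,c)}
2. free(a,d)  →  {above(a,a), clear(d), clear(f), near(c), near(d), near(f), ready(a,a), ready(a,d), ready(d,a), ready(f,a), ready(f,c)}

free(a,f); free(a,d)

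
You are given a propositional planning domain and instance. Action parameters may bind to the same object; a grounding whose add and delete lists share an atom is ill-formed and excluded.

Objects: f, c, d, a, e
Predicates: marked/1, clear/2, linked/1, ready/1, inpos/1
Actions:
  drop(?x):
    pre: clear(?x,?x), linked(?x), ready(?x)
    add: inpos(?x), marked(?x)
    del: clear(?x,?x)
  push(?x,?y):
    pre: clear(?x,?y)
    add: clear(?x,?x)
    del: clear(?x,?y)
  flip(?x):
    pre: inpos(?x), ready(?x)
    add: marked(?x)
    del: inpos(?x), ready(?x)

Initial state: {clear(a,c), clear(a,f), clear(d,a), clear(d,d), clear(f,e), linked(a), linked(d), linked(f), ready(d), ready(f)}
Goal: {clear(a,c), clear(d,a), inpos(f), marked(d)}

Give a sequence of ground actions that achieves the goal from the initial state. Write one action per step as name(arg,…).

drop(d); push(f,e); drop(f)

1. drop(d)  →  {clear(a,c), clear(a,f), clear(d,a), clear(f,e), inpos(d), linked(a), linked(d), linked(f), marked(d), ready(d), ready(f)}
2. push(f,e)  →  {clear(a,c), clear(a,f), clear(d,a), clear(f,f), inpos(d), linked(a), linked(d), linked(f), marked(d), ready(d), ready(f)}
3. drop(f)  →  {clear(a,c), clear(a,f), clear(d,a), inpos(d), inpos(f), linked(a), linked(d), linked(f), marked(d), marked(f), ready(d), ready(f)}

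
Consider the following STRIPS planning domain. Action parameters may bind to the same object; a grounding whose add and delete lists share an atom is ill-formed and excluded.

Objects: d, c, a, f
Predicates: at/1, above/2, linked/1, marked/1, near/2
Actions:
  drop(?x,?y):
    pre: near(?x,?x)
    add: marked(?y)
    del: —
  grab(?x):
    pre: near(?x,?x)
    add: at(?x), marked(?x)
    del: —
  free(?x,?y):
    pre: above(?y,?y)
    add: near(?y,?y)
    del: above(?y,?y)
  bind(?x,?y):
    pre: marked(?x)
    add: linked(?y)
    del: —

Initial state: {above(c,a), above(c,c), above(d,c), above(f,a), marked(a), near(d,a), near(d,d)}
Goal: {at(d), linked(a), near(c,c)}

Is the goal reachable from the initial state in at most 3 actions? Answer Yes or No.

1. grab(d)  →  {above(c,a), above(c,c), above(d,c), above(f,a), at(d), marked(a), marked(d), near(d,a), near(d,d)}
2. free(d,c)  →  {above(c,a), above(d,c), above(f,a), at(d), marked(a), marked(d), near(c,c), near(d,a), near(d,d)}
3. bind(d,a)  →  {above(c,a), above(d,c), above(f,a), at(d), linked(a), marked(a), marked(d), near(c,c), near(d,a), near(d,d)}
optimal plan length = 3; 3 ≤ 3

Yes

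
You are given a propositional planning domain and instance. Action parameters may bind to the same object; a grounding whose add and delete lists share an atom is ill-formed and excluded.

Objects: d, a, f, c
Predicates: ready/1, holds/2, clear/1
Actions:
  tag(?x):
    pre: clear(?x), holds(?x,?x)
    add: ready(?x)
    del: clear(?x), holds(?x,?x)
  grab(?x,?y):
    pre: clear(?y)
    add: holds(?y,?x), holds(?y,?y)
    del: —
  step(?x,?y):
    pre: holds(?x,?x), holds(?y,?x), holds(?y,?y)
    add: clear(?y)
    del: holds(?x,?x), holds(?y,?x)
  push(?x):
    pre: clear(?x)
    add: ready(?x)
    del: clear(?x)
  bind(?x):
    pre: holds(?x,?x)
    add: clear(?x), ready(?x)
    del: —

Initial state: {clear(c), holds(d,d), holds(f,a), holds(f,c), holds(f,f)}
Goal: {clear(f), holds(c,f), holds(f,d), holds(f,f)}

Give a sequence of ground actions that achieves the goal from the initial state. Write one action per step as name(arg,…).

grab(f,c); step(f,f); grab(d,f)

1. grab(f,c)  →  {clear(c), holds(c,c), holds(c,f), holds(d,d), holds(f,a), holds(f,c), holds(f,f)}
2. step(f,f)  →  {clear(c), clear(f), holds(c,c), holds(c,f), holds(d,d), holds(f,a), holds(f,c)}
3. grab(d,f)  →  {clear(c), clear(f), holds(c,c), holds(c,f), holds(d,d), holds(f,a), holds(f,c), holds(f,d), holds(f,f)}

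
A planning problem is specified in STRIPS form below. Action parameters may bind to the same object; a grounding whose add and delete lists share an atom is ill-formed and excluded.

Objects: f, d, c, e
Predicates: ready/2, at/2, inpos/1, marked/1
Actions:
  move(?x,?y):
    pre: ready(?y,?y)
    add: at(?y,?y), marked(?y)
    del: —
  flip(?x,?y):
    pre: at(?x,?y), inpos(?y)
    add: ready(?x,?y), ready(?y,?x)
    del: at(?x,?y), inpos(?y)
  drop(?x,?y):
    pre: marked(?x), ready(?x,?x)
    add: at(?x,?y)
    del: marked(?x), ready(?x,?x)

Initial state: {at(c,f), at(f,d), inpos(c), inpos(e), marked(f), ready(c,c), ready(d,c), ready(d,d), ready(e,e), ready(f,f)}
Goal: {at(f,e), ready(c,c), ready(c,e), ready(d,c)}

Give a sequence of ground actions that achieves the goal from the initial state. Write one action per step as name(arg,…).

1. move(f,e)  →  {at(c,f), at(e,e), at(f,d), inpos(c), inpos(e), marked(e), marked(f), ready(c,c), ready(d,c), ready(d,d), ready(e,e), ready(f,f)}
2. drop(f,e)  →  {at(c,f), at(e,e), at(f,d), at(f,e), inpos(c), inpos(e), marked(e), ready(c,c), ready(d,c), ready(d,d), ready(e,e)}
3. drop(e,c)  →  {at(c,f), at(e,c), at(e,e), at(f,d), at(f,e), inpos(c), inpos(e), ready(c,c), ready(d,c), ready(d,d)}
4. flip(e,c)  →  {at(c,f), at(e,e), at(f,d), at(f,e), inpos(e), ready(c,c), ready(c,e), ready(d,c), ready(d,d), ready(e,c)}

move(f,e); drop(f,e); drop(e,c); flip(e,c)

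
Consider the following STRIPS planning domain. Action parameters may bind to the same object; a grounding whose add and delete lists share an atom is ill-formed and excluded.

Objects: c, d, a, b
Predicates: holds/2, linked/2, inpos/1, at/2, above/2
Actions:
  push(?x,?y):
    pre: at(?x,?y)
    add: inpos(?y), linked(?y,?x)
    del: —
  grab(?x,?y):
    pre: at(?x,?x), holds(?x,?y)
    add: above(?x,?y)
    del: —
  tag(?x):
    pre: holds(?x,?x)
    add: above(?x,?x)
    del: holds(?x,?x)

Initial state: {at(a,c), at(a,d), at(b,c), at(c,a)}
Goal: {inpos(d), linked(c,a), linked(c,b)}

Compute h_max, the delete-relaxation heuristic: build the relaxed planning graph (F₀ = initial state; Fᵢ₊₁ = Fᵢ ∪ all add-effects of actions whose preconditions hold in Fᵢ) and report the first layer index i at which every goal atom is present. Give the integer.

F0 = init (4 atoms)
F1 = F0 ∪ {inpos(a), inpos(c), inpos(d), linked(a,c), linked(c,a), linked(c,b), linked(d,a)}  (11 atoms)
goal ⊆ F1  ⇒  h_max = 1

1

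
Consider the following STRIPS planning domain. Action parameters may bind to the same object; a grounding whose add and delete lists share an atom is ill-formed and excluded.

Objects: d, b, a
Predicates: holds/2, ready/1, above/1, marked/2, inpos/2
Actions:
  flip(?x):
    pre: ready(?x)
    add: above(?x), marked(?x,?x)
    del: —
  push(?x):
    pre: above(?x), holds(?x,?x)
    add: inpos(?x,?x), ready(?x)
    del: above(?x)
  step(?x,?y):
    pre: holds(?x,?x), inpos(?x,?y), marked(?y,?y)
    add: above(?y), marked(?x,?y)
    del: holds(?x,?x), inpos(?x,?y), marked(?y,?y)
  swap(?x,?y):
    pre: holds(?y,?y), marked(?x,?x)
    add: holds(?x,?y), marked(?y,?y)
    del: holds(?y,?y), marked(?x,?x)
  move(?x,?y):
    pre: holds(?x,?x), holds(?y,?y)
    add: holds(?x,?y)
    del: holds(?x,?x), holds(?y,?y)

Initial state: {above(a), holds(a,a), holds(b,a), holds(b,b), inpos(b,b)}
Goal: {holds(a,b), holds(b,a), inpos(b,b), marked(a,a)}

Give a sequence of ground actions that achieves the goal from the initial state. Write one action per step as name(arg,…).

1. push(a)  →  {holds(a,a), holds(b,a), holds(b,b), inpos(a,a), inpos(b,b), ready(a)}
2. flip(a)  →  {above(a), holds(a,a), holds(b,a), holds(b,b), inpos(a,a), inpos(b,b), marked(a,a), ready(a)}
3. move(a,b)  →  {above(a), holds(a,b), holds(b,a), inpos(a,a), inpos(b,b), marked(a,a), ready(a)}

push(a); flip(a); move(a,b)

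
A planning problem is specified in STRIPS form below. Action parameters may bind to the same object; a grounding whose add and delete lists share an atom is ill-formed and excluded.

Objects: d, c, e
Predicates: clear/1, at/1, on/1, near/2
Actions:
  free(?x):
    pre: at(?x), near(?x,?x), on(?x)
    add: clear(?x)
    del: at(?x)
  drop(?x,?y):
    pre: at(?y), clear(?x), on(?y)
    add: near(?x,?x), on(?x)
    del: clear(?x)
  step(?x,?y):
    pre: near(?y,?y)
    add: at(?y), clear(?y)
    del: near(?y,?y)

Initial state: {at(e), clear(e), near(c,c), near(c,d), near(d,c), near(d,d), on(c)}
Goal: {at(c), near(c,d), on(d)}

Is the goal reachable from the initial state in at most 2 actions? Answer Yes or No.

1. step(d,d)  →  {at(d), at(e), clear(d), clear(e), near(c,c), near(c,d), near(d,c), on(c)}
2. step(d,c)  →  {at(c), at(d), at(e), clear(c), clear(d), clear(e), near(c,d), near(d,c), on(c)}
3. drop(d,c)  →  {at(c), at(d), at(e), clear(c), clear(e), near(c,d), near(d,c), near(d,d), on(c), on(d)}
optimal plan length = 3; 3 > 2

No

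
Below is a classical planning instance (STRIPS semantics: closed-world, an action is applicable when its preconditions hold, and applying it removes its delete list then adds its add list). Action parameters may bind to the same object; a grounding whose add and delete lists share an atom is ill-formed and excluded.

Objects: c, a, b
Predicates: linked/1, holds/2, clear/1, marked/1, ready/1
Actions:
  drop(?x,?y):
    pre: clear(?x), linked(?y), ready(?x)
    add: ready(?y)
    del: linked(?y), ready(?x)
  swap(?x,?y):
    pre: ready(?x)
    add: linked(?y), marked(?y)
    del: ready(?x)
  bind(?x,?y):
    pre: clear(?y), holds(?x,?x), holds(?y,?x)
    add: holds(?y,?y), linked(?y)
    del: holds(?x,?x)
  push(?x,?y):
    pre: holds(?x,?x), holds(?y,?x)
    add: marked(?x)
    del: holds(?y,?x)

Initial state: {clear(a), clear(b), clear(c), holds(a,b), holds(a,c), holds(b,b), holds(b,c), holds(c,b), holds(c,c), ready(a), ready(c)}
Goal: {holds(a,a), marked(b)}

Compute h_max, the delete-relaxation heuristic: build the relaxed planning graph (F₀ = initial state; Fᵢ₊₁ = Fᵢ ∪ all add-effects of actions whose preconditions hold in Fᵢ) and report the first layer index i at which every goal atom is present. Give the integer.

F0 = init (11 atoms)
F1 = F0 ∪ {holds(a,a), linked(a), linked(b), linked(c), marked(a), marked(b), marked(c)}  (18 atoms)
goal ⊆ F1  ⇒  h_max = 1

1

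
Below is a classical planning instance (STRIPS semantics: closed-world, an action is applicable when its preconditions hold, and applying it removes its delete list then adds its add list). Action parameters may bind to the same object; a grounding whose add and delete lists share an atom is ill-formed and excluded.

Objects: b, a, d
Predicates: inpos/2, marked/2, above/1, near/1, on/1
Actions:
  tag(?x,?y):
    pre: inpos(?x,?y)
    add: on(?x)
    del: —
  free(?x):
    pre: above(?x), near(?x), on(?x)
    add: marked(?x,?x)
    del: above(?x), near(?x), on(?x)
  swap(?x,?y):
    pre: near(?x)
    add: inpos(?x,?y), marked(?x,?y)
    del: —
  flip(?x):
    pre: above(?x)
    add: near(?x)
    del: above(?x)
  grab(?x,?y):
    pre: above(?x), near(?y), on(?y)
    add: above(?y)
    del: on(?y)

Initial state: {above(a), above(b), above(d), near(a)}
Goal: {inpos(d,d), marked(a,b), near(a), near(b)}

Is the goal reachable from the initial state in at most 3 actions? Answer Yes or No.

1. swap(a,b)  →  {above(a), above(b), above(d), inpos(a,b), marked(a,b), near(a)}
2. flip(b)  →  {above(a), above(d), inpos(a,b), marked(a,b), near(a), near(b)}
3. flip(d)  →  {above(a), inpos(a,b), marked(a,b), near(a), near(b), near(d)}
4. swap(d,d)  →  {above(a), inpos(a,b), inpos(d,d), marked(a,b), marked(d,d), near(a), near(b), near(d)}
optimal plan length = 4; 4 > 3

No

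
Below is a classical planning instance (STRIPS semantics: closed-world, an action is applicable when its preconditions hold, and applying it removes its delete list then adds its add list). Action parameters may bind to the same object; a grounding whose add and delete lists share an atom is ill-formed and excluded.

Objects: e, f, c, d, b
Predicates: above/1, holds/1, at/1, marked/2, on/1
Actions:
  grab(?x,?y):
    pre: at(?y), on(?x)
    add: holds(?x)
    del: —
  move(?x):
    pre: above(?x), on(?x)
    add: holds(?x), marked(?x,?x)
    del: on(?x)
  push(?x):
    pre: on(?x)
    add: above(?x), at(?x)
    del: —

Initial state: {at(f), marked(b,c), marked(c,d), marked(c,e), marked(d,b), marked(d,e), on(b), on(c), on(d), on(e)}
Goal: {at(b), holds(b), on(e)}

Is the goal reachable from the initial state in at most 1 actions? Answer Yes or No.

No

1. grab(b,f)  →  {at(f), holds(b), marked(b,c), marked(c,d), marked(c,e), marked(d,b), marked(d,e), on(b), on(c), on(d), on(e)}
2. push(b)  →  {above(b), at(b), at(f), holds(b), marked(b,c), marked(c,d), marked(c,e), marked(d,b), marked(d,e), on(b), on(c), on(d), on(e)}
optimal plan length = 2; 2 > 1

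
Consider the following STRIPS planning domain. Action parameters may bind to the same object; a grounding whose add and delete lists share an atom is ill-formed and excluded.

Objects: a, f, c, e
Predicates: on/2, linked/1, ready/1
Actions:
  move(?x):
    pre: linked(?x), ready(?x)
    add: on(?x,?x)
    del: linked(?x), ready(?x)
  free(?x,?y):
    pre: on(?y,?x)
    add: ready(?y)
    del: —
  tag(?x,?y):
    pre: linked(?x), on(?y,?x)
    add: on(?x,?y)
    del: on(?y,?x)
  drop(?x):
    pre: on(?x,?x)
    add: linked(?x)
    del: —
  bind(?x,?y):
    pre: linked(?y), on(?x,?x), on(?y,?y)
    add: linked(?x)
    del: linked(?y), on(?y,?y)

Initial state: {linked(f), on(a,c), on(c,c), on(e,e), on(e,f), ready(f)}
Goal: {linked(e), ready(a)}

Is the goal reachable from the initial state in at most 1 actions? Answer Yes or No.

1. free(c,a)  →  {linked(f), on(a,c), on(c,c), on(e,e), on(e,f), ready(a), ready(f)}
2. drop(e)  →  {linked(e), linked(f), on(a,c), on(c,c), on(e,e), on(e,f), ready(a), ready(f)}
optimal plan length = 2; 2 > 1

No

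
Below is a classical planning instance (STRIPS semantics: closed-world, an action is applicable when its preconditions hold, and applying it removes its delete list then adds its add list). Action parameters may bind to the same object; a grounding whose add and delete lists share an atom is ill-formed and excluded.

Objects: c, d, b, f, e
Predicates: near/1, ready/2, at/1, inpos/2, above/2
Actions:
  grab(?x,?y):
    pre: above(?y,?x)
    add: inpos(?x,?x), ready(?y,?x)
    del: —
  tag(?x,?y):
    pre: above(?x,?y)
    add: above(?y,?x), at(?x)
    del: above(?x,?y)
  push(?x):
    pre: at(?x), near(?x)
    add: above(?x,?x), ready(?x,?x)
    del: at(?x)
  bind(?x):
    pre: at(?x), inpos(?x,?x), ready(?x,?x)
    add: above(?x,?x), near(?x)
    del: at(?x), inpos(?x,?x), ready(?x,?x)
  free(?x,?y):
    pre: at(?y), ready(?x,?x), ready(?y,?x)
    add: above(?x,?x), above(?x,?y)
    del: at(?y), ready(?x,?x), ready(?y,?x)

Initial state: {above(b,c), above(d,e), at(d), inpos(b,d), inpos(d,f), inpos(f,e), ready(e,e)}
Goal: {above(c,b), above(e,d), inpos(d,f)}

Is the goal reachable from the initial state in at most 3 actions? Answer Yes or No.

Yes

1. tag(d,e)  →  {above(b,c), above(e,d), at(d), inpos(b,d), inpos(d,f), inpos(f,e), ready(e,e)}
2. tag(b,c)  →  {above(c,b), above(e,d), at(b), at(d), inpos(b,d), inpos(d,f), inpos(f,e), ready(e,e)}
optimal plan length = 2; 2 ≤ 3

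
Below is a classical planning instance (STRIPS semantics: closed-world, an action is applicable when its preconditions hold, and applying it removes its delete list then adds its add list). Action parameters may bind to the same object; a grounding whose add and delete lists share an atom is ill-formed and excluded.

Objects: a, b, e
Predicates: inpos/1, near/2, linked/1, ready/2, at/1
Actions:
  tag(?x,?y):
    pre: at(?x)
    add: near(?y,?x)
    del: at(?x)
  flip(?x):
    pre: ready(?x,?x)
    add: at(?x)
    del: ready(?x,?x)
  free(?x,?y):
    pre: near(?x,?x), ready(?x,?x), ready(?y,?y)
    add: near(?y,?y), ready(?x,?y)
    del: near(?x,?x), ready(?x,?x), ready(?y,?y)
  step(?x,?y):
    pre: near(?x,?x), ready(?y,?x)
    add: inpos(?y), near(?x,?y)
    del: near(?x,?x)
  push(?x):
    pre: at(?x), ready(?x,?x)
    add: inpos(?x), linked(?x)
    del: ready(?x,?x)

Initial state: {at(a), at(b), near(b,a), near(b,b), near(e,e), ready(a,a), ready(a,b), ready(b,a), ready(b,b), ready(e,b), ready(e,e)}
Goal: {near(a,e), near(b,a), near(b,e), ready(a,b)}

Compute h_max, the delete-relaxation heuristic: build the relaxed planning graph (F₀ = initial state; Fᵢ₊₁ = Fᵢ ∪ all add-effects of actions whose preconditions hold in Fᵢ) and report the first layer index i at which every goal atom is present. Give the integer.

2

F0 = init (11 atoms)
F1 = F0 ∪ {at(e), inpos(a), inpos(b), inpos(e), linked(a), linked(b), near(a,a), near(a,b), near(b,e), near(e,a), near(e,b), ready(b,e), ready(e,a)}  (24 atoms)
F2 = F1 ∪ {linked(e), near(a,e), ready(a,e)}  (27 atoms)
goal ⊆ F2  ⇒  h_max = 2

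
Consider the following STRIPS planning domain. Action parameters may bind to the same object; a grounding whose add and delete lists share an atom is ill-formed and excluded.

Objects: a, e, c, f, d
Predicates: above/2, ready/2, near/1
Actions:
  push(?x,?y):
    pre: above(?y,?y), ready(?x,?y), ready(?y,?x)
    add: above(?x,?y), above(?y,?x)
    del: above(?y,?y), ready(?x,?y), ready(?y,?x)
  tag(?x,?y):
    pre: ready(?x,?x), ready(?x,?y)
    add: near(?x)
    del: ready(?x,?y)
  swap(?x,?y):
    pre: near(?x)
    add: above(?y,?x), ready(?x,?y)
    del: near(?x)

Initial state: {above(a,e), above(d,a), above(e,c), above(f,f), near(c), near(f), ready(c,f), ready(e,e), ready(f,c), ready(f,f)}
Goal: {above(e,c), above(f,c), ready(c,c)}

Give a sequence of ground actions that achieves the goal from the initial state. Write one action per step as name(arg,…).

push(c,f); swap(c,c)

1. push(c,f)  →  {above(a,e), above(c,f), above(d,a), above(e,c), above(f,c), near(c), near(f), ready(e,e), ready(f,f)}
2. swap(c,c)  →  {above(a,e), above(c,c), above(c,f), above(d,a), above(e,c), above(f,c), near(f), ready(c,c), ready(e,e), ready(f,f)}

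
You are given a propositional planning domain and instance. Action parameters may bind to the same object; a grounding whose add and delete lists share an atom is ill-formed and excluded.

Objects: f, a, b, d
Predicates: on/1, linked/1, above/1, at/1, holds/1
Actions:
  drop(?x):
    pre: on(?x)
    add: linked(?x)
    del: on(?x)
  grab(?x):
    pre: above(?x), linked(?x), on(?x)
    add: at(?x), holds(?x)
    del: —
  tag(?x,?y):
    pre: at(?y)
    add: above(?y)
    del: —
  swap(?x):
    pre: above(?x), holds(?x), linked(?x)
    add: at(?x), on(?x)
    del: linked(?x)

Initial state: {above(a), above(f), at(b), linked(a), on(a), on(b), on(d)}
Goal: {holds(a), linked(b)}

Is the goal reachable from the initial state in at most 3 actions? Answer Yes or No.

Yes

1. drop(b)  →  {above(a), above(f), at(b), linked(a), linked(b), on(a), on(d)}
2. grab(a)  →  {above(a), above(f), at(a), at(b), holds(a), linked(a), linked(b), on(a), on(d)}
optimal plan length = 2; 2 ≤ 3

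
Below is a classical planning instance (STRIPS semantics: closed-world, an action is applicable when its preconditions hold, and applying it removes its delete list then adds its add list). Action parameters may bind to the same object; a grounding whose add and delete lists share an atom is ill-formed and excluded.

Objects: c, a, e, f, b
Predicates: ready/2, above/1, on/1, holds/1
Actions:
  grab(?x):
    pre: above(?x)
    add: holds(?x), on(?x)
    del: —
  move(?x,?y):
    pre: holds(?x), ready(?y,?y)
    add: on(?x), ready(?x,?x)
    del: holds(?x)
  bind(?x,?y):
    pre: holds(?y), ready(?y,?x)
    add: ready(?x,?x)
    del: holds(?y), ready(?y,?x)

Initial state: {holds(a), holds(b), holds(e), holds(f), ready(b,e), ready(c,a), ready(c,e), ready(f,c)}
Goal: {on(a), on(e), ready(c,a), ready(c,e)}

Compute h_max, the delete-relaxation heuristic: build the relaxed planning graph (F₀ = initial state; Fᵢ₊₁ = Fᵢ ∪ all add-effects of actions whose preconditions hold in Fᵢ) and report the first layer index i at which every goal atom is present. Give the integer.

F0 = init (8 atoms)
F1 = F0 ∪ {ready(c,c), ready(e,e)}  (10 atoms)
F2 = F1 ∪ {on(a), on(b), on(e), on(f), ready(a,a), ready(b,b), ready(f,f)}  (17 atoms)
goal ⊆ F2  ⇒  h_max = 2

2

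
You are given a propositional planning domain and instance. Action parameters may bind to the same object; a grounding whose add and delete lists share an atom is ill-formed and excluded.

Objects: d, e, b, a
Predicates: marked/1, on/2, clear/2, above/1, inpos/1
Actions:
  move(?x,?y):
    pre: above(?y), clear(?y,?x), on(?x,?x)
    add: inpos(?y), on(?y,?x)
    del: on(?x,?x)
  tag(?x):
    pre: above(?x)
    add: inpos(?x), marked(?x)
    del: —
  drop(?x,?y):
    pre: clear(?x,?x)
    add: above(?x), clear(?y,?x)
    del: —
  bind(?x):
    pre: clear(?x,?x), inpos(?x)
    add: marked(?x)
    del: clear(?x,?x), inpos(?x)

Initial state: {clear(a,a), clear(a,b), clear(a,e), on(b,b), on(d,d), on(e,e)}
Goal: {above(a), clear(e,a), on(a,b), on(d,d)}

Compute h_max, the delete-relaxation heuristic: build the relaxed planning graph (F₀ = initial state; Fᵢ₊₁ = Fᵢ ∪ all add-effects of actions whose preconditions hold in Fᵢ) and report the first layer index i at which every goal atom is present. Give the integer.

2

F0 = init (6 atoms)
F1 = F0 ∪ {above(a), clear(b,a), clear(d,a), clear(e,a)}  (10 atoms)
F2 = F1 ∪ {inpos(a), marked(a), on(a,b), on(a,e)}  (14 atoms)
goal ⊆ F2  ⇒  h_max = 2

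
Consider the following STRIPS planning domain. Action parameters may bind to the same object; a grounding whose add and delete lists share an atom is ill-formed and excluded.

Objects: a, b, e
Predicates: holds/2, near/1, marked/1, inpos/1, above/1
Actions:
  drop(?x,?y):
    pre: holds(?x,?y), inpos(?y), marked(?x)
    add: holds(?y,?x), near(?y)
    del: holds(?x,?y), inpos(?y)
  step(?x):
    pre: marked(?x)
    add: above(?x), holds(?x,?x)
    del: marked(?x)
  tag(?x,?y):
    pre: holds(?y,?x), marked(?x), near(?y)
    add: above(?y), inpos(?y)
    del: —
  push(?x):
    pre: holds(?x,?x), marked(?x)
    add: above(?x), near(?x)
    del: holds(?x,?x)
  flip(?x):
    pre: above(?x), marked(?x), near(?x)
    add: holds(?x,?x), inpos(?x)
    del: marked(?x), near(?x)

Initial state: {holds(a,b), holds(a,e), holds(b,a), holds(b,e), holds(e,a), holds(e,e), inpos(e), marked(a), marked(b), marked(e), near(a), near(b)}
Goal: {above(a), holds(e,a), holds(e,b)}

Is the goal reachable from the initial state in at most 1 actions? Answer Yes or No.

No

1. drop(b,e)  →  {holds(a,b), holds(a,e), holds(b,a), holds(e,a), holds(e,b), holds(e,e), marked(a), marked(b), marked(e), near(a), near(b), near(e)}
2. step(a)  →  {above(a), holds(a,a), holds(a,b), holds(a,e), holds(b,a), holds(e,a), holds(e,b), holds(e,e), marked(b), marked(e), near(a), near(b), near(e)}
optimal plan length = 2; 2 > 1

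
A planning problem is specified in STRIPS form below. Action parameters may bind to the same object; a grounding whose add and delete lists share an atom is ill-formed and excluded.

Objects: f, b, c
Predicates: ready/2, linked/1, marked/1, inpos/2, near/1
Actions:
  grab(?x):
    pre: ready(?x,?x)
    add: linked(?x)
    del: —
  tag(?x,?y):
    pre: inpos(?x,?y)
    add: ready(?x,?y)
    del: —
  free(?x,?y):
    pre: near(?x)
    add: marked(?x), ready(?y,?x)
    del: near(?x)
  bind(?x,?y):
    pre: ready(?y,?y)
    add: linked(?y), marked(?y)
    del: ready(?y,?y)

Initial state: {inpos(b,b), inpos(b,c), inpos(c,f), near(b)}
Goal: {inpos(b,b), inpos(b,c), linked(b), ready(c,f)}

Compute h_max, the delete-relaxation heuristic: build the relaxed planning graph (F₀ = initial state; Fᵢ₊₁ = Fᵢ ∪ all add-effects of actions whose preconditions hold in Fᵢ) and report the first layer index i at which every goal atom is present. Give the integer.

2

F0 = init (4 atoms)
F1 = F0 ∪ {marked(b), ready(b,b), ready(b,c), ready(c,b), ready(c,f), ready(f,b)}  (10 atoms)
F2 = F1 ∪ {linked(b)}  (11 atoms)
goal ⊆ F2  ⇒  h_max = 2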